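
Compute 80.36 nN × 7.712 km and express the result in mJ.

0.61973632 mJ

80.36e-9 × 7.712e3 = 619.73632e-6 J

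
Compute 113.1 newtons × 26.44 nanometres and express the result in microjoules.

113.1 × 26.44e-9 = 2990.364e-9 J

2.990364 microjoules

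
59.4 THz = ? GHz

tera = 1e12, giga = 1e9; factor is 1e3.
59.4 × 1e3 = 59400

59400 GHz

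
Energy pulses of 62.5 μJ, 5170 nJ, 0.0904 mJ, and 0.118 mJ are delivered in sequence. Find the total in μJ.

276.07 μJ

In μJ:
  62.5 μJ → 62.5
  5170 nJ = 5170 × 10⁻³ μJ = 5.17
  0.0904 mJ = 0.0904 × 10³ μJ = 90.4
  0.118 mJ = 0.118 × 10³ μJ = 118
Sum: 62.5 + 5.17 + 90.4 + 118 = 276.07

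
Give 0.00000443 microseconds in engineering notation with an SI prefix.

= 4.43 × 10^-12 seconds; 10^-12 is pico.

4.43 picoseconds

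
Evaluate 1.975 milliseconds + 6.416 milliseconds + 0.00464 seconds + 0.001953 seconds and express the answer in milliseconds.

In milliseconds:
  1.975 milliseconds → 1.975
  6.416 milliseconds → 6.416
  0.00464 seconds = 0.00464 × 10^3 milliseconds = 4.64
  0.001953 seconds = 0.001953 × 10^3 milliseconds = 1.953
Sum: 1.975 + 6.416 + 4.64 + 1.953 = 14.984

14.984 milliseconds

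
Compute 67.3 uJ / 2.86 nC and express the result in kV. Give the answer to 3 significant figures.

(67.3 × 10⁻⁶) / (2.86 × 10⁻⁹) = 23.531 × 10³ V

23.5 kV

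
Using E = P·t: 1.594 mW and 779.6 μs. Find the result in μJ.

1.594e-3 × 779.6e-6 = 1242.6824e-9 J

1.2426824 μJ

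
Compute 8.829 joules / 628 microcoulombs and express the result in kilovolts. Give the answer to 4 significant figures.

(8.829) / (628 × 10⁻⁶) = 0.0140589 × 10⁶ V

14.06 kilovolts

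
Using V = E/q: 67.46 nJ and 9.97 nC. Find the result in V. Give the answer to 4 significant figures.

(67.46e-9) / (9.97e-9) = 6.7663 V

6.766 V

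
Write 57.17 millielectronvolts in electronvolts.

milli = 10⁻³, (no prefix) = 10⁰; factor is 10⁻³.
57.17 × 10⁻³ = 0.05717

0.05717 electronvolts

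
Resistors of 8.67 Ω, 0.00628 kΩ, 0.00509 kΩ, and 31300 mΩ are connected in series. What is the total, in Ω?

In Ω:
  8.67 Ω → 8.67
  0.00628 kΩ = 0.00628 × 10³ Ω = 6.28
  0.00509 kΩ = 0.00509 × 10³ Ω = 5.09
  31300 mΩ = 31300 × 10⁻³ Ω = 31.3
Sum: 8.67 + 6.28 + 5.09 + 31.3 = 51.34

51.34 Ω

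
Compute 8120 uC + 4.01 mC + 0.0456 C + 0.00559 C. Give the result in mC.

In mC:
  8120 uC = 8120 × 10^-3 mC = 8.12
  4.01 mC → 4.01
  0.0456 C = 0.0456 × 10^3 mC = 45.6
  0.00559 C = 0.00559 × 10^3 mC = 5.59
Sum: 8.12 + 4.01 + 45.6 + 5.59 = 63.32

63.32 mC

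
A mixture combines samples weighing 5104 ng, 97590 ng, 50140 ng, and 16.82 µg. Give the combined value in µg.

169.654 µg

In µg:
  5104 ng = 5104 × 10⁻³ µg = 5.104
  97590 ng = 97590 × 10⁻³ µg = 97.59
  50140 ng = 50140 × 10⁻³ µg = 50.14
  16.82 µg → 16.82
Sum: 5.104 + 97.59 + 50.14 + 16.82 = 169.654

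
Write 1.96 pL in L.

0.00000000000196 L

pico = 10^-12, (no prefix) = 10^0; factor is 10^-12.
1.96 × 10^-12 = 0.00000000000196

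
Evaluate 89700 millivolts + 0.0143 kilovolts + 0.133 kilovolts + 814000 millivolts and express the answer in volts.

In volts:
  89700 millivolts = 89700 × 10⁻³ volts = 89.7
  0.0143 kilovolts = 0.0143 × 10³ volts = 14.3
  0.133 kilovolts = 0.133 × 10³ volts = 133
  814000 millivolts = 814000 × 10⁻³ volts = 814
Sum: 89.7 + 14.3 + 133 + 814 = 1051

1051 volts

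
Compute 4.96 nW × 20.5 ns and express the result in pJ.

0.00010168 pJ

4.96 × 10⁻⁹ × 20.5 × 10⁻⁹ = 101.68 × 10⁻¹⁸ J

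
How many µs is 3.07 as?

0.00000000000307 µs

atto = 1e-18, micro = 1e-6; factor is 1e-12.
3.07 × 1e-12 = 0.00000000000307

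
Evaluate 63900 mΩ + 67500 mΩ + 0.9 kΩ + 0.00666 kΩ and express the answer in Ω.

1038.06 Ω

In Ω:
  63900 mΩ = 63900e-3 Ω = 63.9
  67500 mΩ = 67500e-3 Ω = 67.5
  0.9 kΩ = 0.9e3 Ω = 900
  0.00666 kΩ = 0.00666e3 Ω = 6.66
Sum: 63.9 + 67.5 + 900 + 6.66 = 1038.06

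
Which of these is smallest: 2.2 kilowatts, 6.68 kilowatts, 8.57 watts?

2.2 kilowatts = 2200 watts
6.68 kilowatts = 6680 watts
8.57 watts = 8.57 watts

8.57 watts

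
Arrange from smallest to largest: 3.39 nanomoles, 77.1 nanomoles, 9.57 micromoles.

3.39 nanomoles < 77.1 nanomoles < 9.57 micromoles

3.39 nanomoles = 0.00000000339 moles
77.1 nanomoles = 0.0000000771 moles
9.57 micromoles = 0.00000957 moles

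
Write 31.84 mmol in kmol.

0.00003184 kmol

milli = 10⁻³, kilo = 10³; factor is 10⁻⁶.
31.84 × 10⁻⁶ = 0.00003184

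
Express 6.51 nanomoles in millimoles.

nano = 10^-9, milli = 10^-3; factor is 10^-6.
6.51 × 10^-6 = 0.00000651

0.00000651 millimoles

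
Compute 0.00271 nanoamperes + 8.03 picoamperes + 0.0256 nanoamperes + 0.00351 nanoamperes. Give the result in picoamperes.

39.85 picoamperes

In picoamperes:
  0.00271 nanoamperes = 0.00271 × 10³ picoamperes = 2.71
  8.03 picoamperes → 8.03
  0.0256 nanoamperes = 0.0256 × 10³ picoamperes = 25.6
  0.00351 nanoamperes = 0.00351 × 10³ picoamperes = 3.51
Sum: 2.71 + 8.03 + 25.6 + 3.51 = 39.85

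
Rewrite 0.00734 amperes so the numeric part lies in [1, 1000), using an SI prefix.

= 7.34e-3 amperes; 1e-3 is milli.

7.34 milliamperes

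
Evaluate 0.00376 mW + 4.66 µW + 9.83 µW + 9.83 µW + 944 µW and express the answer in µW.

In µW:
  0.00376 mW = 0.00376e3 µW = 3.76
  4.66 µW → 4.66
  9.83 µW → 9.83
  9.83 µW → 9.83
  944 µW → 944
Sum: 3.76 + 4.66 + 9.83 + 9.83 + 944 = 972.08

972.08 µW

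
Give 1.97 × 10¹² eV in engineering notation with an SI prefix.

= 1.97 × 10¹² eV; 10¹² is tera.

1.97 TeV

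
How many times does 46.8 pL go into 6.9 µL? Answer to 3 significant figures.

147000

(6.9e-6) / (46.8e-12) = 0.1474e6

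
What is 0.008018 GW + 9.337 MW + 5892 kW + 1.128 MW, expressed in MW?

24.375 MW

In MW:
  0.008018 GW = 0.008018 × 10³ MW = 8.018
  9.337 MW → 9.337
  5892 kW = 5892 × 10⁻³ MW = 5.892
  1.128 MW → 1.128
Sum: 8.018 + 9.337 + 5.892 + 1.128 = 24.375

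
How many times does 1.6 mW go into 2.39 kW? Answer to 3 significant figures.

(2.39e3) / (1.6e-3) = 1.494e6

1490000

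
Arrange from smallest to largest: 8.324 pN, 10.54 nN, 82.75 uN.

8.324 pN = 0.000000000008324 N
10.54 nN = 0.00000001054 N
82.75 uN = 0.00008275 N

8.324 pN < 10.54 nN < 82.75 uN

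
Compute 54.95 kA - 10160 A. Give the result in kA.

In kA:
  54.95 kA → 54.95
  10160 A = 10160 × 10⁻³ kA = 10.16
Difference: 54.95 - 10.16 = 44.79

44.79 kA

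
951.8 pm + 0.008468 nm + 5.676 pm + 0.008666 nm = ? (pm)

974.61 pm

In pm:
  951.8 pm → 951.8
  0.008468 nm = 0.008468 × 10^3 pm = 8.468
  5.676 pm → 5.676
  0.008666 nm = 0.008666 × 10^3 pm = 8.666
Sum: 951.8 + 8.468 + 5.676 + 8.666 = 974.61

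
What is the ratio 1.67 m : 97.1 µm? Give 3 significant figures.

17200

(1.67) / (97.1e-6) = 0.0172e6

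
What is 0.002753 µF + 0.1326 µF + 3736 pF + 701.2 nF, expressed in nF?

840.289 nF

In nF:
  0.002753 µF = 0.002753e3 nF = 2.753
  0.1326 µF = 0.1326e3 nF = 132.6
  3736 pF = 3736e-3 nF = 3.736
  701.2 nF → 701.2
Sum: 2.753 + 132.6 + 3.736 + 701.2 = 840.289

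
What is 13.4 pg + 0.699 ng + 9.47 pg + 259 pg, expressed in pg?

In pg:
  13.4 pg → 13.4
  0.699 ng = 0.699e3 pg = 699
  9.47 pg → 9.47
  259 pg → 259
Sum: 13.4 + 699 + 9.47 + 259 = 980.87

980.87 pg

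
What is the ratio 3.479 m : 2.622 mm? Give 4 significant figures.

1327

(3.479) / (2.622e-3) = 1.3268e3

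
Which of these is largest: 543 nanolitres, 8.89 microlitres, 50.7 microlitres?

543 nanolitres = 0.000000543 litres
8.89 microlitres = 0.00000889 litres
50.7 microlitres = 0.0000507 litres

50.7 microlitres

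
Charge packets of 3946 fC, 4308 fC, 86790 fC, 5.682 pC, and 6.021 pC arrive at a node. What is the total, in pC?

106.747 pC

In pC:
  3946 fC = 3946 × 10^-3 pC = 3.946
  4308 fC = 4308 × 10^-3 pC = 4.308
  86790 fC = 86790 × 10^-3 pC = 86.79
  5.682 pC → 5.682
  6.021 pC → 6.021
Sum: 3.946 + 4.308 + 86.79 + 5.682 + 6.021 = 106.747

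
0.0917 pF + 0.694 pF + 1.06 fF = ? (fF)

In fF:
  0.0917 pF = 0.0917 × 10^3 fF = 91.7
  0.694 pF = 0.694 × 10^3 fF = 694
  1.06 fF → 1.06
Sum: 91.7 + 694 + 1.06 = 786.76

786.76 fF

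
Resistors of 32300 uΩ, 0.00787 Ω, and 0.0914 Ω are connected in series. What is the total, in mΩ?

131.57 mΩ

In mΩ:
  32300 uΩ = 32300 × 10^-3 mΩ = 32.3
  0.00787 Ω = 0.00787 × 10^3 mΩ = 7.87
  0.0914 Ω = 0.0914 × 10^3 mΩ = 91.4
Sum: 32.3 + 7.87 + 91.4 = 131.57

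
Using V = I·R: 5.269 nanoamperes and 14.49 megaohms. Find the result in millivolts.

5.269 × 10⁻⁹ × 14.49 × 10⁶ = 76.34781 × 10⁻³ V

76.34781 millivolts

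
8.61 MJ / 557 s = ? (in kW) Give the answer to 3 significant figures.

15.5 kW

(8.61 × 10^6) / (557) = 0.015458 × 10^6 W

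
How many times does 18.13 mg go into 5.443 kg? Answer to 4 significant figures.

(5.443 × 10^3) / (18.13 × 10^-3) = 0.30022 × 10^6

300200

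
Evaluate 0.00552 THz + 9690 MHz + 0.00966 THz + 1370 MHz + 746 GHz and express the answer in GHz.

In GHz:
  0.00552 THz = 0.00552e3 GHz = 5.52
  9690 MHz = 9690e-3 GHz = 9.69
  0.00966 THz = 0.00966e3 GHz = 9.66
  1370 MHz = 1370e-3 GHz = 1.37
  746 GHz → 746
Sum: 5.52 + 9.69 + 9.66 + 1.37 + 746 = 772.24

772.24 GHz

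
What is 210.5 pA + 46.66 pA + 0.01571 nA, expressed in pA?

272.87 pA

In pA:
  210.5 pA → 210.5
  46.66 pA → 46.66
  0.01571 nA = 0.01571e3 pA = 15.71
Sum: 210.5 + 46.66 + 15.71 = 272.87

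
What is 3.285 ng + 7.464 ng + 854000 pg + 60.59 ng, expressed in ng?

In ng:
  3.285 ng → 3.285
  7.464 ng → 7.464
  854000 pg = 854000e-3 ng = 854
  60.59 ng → 60.59
Sum: 3.285 + 7.464 + 854 + 60.59 = 925.339

925.339 ng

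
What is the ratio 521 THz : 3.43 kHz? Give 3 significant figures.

(521e12) / (3.43e3) = 151.9e9

152000000000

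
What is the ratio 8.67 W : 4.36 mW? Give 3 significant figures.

(8.67) / (4.36e-3) = 1.989e3

1990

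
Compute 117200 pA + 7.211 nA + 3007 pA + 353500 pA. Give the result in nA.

480.918 nA

In nA:
  117200 pA = 117200 × 10⁻³ nA = 117.2
  7.211 nA → 7.211
  3007 pA = 3007 × 10⁻³ nA = 3.007
  353500 pA = 353500 × 10⁻³ nA = 353.5
Sum: 117.2 + 7.211 + 3.007 + 353.5 = 480.918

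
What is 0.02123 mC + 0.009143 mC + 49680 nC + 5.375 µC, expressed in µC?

In µC:
  0.02123 mC = 0.02123 × 10³ µC = 21.23
  0.009143 mC = 0.009143 × 10³ µC = 9.143
  49680 nC = 49680 × 10⁻³ µC = 49.68
  5.375 µC → 5.375
Sum: 21.23 + 9.143 + 49.68 + 5.375 = 85.428

85.428 µC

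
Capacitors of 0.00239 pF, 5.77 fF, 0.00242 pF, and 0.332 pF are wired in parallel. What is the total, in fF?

342.58 fF

In fF:
  0.00239 pF = 0.00239 × 10^3 fF = 2.39
  5.77 fF → 5.77
  0.00242 pF = 0.00242 × 10^3 fF = 2.42
  0.332 pF = 0.332 × 10^3 fF = 332
Sum: 2.39 + 5.77 + 2.42 + 332 = 342.58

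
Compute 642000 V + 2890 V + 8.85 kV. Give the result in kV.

In kV:
  642000 V = 642000 × 10^-3 kV = 642
  2890 V = 2890 × 10^-3 kV = 2.89
  8.85 kV → 8.85
Sum: 642 + 2.89 + 8.85 = 653.74

653.74 kV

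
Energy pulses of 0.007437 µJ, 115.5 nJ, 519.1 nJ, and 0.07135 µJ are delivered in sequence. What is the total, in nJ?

713.387 nJ

In nJ:
  0.007437 µJ = 0.007437 × 10^3 nJ = 7.437
  115.5 nJ → 115.5
  519.1 nJ → 519.1
  0.07135 µJ = 0.07135 × 10^3 nJ = 71.35
Sum: 7.437 + 115.5 + 519.1 + 71.35 = 713.387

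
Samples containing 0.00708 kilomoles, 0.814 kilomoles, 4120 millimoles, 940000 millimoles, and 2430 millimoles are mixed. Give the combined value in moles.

In moles:
  0.00708 kilomoles = 0.00708 × 10^3 moles = 7.08
  0.814 kilomoles = 0.814 × 10^3 moles = 814
  4120 millimoles = 4120 × 10^-3 moles = 4.12
  940000 millimoles = 940000 × 10^-3 moles = 940
  2430 millimoles = 2430 × 10^-3 moles = 2.43
Sum: 7.08 + 814 + 4.12 + 940 + 2.43 = 1767.63

1767.63 moles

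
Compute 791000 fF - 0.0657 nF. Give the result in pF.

725.3 pF

In pF:
  791000 fF = 791000 × 10⁻³ pF = 791
  0.0657 nF = 0.0657 × 10³ pF = 65.7
Difference: 791 - 65.7 = 725.3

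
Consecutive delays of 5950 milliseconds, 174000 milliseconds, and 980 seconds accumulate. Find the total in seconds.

1159.95 seconds

In seconds:
  5950 milliseconds = 5950 × 10⁻³ seconds = 5.95
  174000 milliseconds = 174000 × 10⁻³ seconds = 174
  980 seconds → 980
Sum: 5.95 + 174 + 980 = 1159.95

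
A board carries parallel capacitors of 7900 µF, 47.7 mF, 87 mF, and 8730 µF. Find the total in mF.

In mF:
  7900 µF = 7900 × 10⁻³ mF = 7.9
  47.7 mF → 47.7
  87 mF → 87
  8730 µF = 8730 × 10⁻³ mF = 8.73
Sum: 7.9 + 47.7 + 87 + 8.73 = 151.33

151.33 mF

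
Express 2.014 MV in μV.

mega = 10^6, micro = 10^-6; factor is 10^12.
2.014 × 10^12 = 2014000000000

2014000000000 μV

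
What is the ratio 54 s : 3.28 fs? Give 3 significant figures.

16500000000000000

(54) / (3.28 × 10⁻¹⁵) = 16.46 × 10¹⁵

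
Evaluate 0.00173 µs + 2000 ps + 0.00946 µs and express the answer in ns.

13.19 ns

In ns:
  0.00173 µs = 0.00173e3 ns = 1.73
  2000 ps = 2000e-3 ns = 2
  0.00946 µs = 0.00946e3 ns = 9.46
Sum: 1.73 + 2 + 9.46 = 13.19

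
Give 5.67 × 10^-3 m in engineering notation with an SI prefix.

5.67 mm

= 5.67 × 10^-3 m; 10^-3 is milli.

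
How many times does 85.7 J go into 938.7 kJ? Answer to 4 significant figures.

10950

(938.7e3) / (85.7) = 10.953e3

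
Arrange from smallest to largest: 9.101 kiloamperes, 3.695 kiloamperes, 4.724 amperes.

4.724 amperes < 3.695 kiloamperes < 9.101 kiloamperes

9.101 kiloamperes = 9101 amperes
3.695 kiloamperes = 3695 amperes
4.724 amperes = 4.724 amperes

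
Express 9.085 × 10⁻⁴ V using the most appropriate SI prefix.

908.5 uV

= 908.5 × 10⁻⁶ V; 10⁻⁶ is micro.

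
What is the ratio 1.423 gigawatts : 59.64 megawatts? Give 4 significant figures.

23.86

(1.423 × 10⁹) / (59.64 × 10⁶) = 0.02386 × 10³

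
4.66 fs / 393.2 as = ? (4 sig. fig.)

11.85

(4.66e-15) / (393.2e-18) = 0.011851e3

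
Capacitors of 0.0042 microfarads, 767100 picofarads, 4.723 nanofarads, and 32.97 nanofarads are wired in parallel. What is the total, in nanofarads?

In nanofarads:
  0.0042 microfarads = 0.0042e3 nanofarads = 4.2
  767100 picofarads = 767100e-3 nanofarads = 767.1
  4.723 nanofarads → 4.723
  32.97 nanofarads → 32.97
Sum: 4.2 + 767.1 + 4.723 + 32.97 = 808.993

808.993 nanofarads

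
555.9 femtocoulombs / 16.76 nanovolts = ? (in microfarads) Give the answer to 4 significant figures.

33.17 microfarads

(555.9 × 10^-15) / (16.76 × 10^-9) = 33.1683 × 10^-6 F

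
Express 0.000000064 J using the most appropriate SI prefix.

= 64 × 10^-9 J; 10^-9 is nano.

64 nJ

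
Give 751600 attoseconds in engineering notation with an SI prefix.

751.6 femtoseconds

= 751.6 × 10^-15 seconds; 10^-15 is femto.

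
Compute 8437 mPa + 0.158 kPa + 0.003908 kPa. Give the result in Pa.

170.345 Pa

In Pa:
  8437 mPa = 8437e-3 Pa = 8.437
  0.158 kPa = 0.158e3 Pa = 158
  0.003908 kPa = 0.003908e3 Pa = 3.908
Sum: 8.437 + 158 + 3.908 = 170.345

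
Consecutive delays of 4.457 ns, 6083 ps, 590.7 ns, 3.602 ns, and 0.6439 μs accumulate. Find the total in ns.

In ns:
  4.457 ns → 4.457
  6083 ps = 6083 × 10^-3 ns = 6.083
  590.7 ns → 590.7
  3.602 ns → 3.602
  0.6439 μs = 0.6439 × 10^3 ns = 643.9
Sum: 4.457 + 6.083 + 590.7 + 3.602 + 643.9 = 1248.742

1248.742 ns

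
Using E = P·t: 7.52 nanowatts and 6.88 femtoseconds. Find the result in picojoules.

7.52e-9 × 6.88e-15 = 51.7376e-24 J

0.0000000000517376 picojoules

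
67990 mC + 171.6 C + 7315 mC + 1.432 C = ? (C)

In C:
  67990 mC = 67990e-3 C = 67.99
  171.6 C → 171.6
  7315 mC = 7315e-3 C = 7.315
  1.432 C → 1.432
Sum: 67.99 + 171.6 + 7.315 + 1.432 = 248.337

248.337 C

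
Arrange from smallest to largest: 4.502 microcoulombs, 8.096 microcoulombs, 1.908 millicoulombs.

4.502 microcoulombs < 8.096 microcoulombs < 1.908 millicoulombs

4.502 microcoulombs = 0.000004502 coulombs
8.096 microcoulombs = 0.000008096 coulombs
1.908 millicoulombs = 0.001908 coulombs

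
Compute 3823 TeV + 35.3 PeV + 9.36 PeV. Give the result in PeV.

In PeV:
  3823 TeV = 3823e-3 PeV = 3.823
  35.3 PeV → 35.3
  9.36 PeV → 9.36
Sum: 3.823 + 35.3 + 9.36 = 48.483

48.483 PeV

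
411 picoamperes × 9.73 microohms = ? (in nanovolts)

411e-12 × 9.73e-6 = 3999.03e-18 V

0.00000399903 nanovolts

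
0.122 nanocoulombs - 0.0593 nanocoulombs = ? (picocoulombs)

In picocoulombs:
  0.122 nanocoulombs = 0.122e3 picocoulombs = 122
  0.0593 nanocoulombs = 0.0593e3 picocoulombs = 59.3
Difference: 122 - 59.3 = 62.7

62.7 picocoulombs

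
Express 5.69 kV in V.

kilo = 1e3, (no prefix) = 1e0; factor is 1e3.
5.69 × 1e3 = 5690

5690 V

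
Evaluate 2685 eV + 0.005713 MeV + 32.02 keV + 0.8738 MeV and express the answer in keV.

914.218 keV

In keV:
  2685 eV = 2685 × 10^-3 keV = 2.685
  0.005713 MeV = 0.005713 × 10^3 keV = 5.713
  32.02 keV → 32.02
  0.8738 MeV = 0.8738 × 10^3 keV = 873.8
Sum: 2.685 + 5.713 + 32.02 + 873.8 = 914.218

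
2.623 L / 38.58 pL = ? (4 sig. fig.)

67990000000

(2.623) / (38.58e-12) = 0.067989e12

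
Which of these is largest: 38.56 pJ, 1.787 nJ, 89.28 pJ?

38.56 pJ = 0.00000000003856 J
1.787 nJ = 0.000000001787 J
89.28 pJ = 0.00000000008928 J

1.787 nJ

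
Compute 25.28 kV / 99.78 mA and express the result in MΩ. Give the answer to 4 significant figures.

0.2534 MΩ

(25.28 × 10^3) / (99.78 × 10^-3) = 0.253357 × 10^6 Ω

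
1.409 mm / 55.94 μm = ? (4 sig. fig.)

(1.409 × 10⁻³) / (55.94 × 10⁻⁶) = 0.025188 × 10³

25.19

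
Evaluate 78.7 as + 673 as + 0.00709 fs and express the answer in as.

In as:
  78.7 as → 78.7
  673 as → 673
  0.00709 fs = 0.00709e3 as = 7.09
Sum: 78.7 + 673 + 7.09 = 758.79

758.79 as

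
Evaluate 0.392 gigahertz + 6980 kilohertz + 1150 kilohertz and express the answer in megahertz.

In megahertz:
  0.392 gigahertz = 0.392 × 10^3 megahertz = 392
  6980 kilohertz = 6980 × 10^-3 megahertz = 6.98
  1150 kilohertz = 1150 × 10^-3 megahertz = 1.15
Sum: 392 + 6.98 + 1.15 = 400.13

400.13 megahertz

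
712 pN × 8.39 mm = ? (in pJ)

5.97368 pJ

712e-12 × 8.39e-3 = 5973.68e-15 J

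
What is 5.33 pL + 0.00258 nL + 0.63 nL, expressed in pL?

637.91 pL

In pL:
  5.33 pL → 5.33
  0.00258 nL = 0.00258 × 10^3 pL = 2.58
  0.63 nL = 0.63 × 10^3 pL = 630
Sum: 5.33 + 2.58 + 630 = 637.91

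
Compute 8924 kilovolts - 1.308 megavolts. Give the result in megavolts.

7.616 megavolts

In megavolts:
  8924 kilovolts = 8924 × 10^-3 megavolts = 8.924
  1.308 megavolts → 1.308
Difference: 8.924 - 1.308 = 7.616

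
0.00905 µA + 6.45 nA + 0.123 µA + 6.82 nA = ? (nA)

In nA:
  0.00905 µA = 0.00905 × 10³ nA = 9.05
  6.45 nA → 6.45
  0.123 µA = 0.123 × 10³ nA = 123
  6.82 nA → 6.82
Sum: 9.05 + 6.45 + 123 + 6.82 = 145.32

145.32 nA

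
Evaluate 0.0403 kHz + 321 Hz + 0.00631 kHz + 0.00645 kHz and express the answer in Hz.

374.06 Hz

In Hz:
  0.0403 kHz = 0.0403e3 Hz = 40.3
  321 Hz → 321
  0.00631 kHz = 0.00631e3 Hz = 6.31
  0.00645 kHz = 0.00645e3 Hz = 6.45
Sum: 40.3 + 321 + 6.31 + 6.45 = 374.06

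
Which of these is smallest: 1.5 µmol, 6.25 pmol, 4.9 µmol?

6.25 pmol

1.5 µmol = 0.0000015 mol
6.25 pmol = 0.00000000000625 mol
4.9 µmol = 0.0000049 mol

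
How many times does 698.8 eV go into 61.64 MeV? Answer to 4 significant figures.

88210

(61.64 × 10^6) / (698.8) = 0.088208 × 10^6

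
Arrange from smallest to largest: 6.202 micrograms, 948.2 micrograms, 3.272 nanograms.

6.202 micrograms = 0.000006202 grams
948.2 micrograms = 0.0009482 grams
3.272 nanograms = 0.000000003272 grams

3.272 nanograms < 6.202 micrograms < 948.2 micrograms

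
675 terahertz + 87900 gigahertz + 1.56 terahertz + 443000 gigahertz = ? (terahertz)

1207.46 terahertz

In terahertz:
  675 terahertz → 675
  87900 gigahertz = 87900e-3 terahertz = 87.9
  1.56 terahertz → 1.56
  443000 gigahertz = 443000e-3 terahertz = 443
Sum: 675 + 87.9 + 1.56 + 443 = 1207.46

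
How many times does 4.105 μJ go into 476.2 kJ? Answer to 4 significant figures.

116000000000

(476.2 × 10^3) / (4.105 × 10^-6) = 116 × 10^9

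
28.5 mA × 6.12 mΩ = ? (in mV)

0.17442 mV

28.5e-3 × 6.12e-3 = 174.42e-6 V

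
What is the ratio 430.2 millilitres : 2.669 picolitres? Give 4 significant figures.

161200000000

(430.2 × 10^-3) / (2.669 × 10^-12) = 161.18 × 10^9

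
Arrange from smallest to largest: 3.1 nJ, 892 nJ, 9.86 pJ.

9.86 pJ < 3.1 nJ < 892 nJ

3.1 nJ = 0.0000000031 J
892 nJ = 0.000000892 J
9.86 pJ = 0.00000000000986 J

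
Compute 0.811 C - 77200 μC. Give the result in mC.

In mC:
  0.811 C = 0.811e3 mC = 811
  77200 μC = 77200e-3 mC = 77.2
Difference: 811 - 77.2 = 733.8

733.8 mC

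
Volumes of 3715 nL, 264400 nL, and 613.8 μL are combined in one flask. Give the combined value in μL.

In μL:
  3715 nL = 3715 × 10⁻³ μL = 3.715
  264400 nL = 264400 × 10⁻³ μL = 264.4
  613.8 μL → 613.8
Sum: 3.715 + 264.4 + 613.8 = 881.915

881.915 μL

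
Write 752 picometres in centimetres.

pico = 10⁻¹², centi = 10⁻²; factor is 10⁻¹⁰.
752 × 10⁻¹⁰ = 0.0000000752

0.0000000752 centimetres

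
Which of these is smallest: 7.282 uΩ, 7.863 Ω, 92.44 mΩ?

7.282 uΩ

7.282 uΩ = 0.000007282 Ω
7.863 Ω = 7.863 Ω
92.44 mΩ = 0.09244 Ω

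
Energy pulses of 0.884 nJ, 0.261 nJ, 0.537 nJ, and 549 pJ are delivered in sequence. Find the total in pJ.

2231 pJ

In pJ:
  0.884 nJ = 0.884 × 10³ pJ = 884
  0.261 nJ = 0.261 × 10³ pJ = 261
  0.537 nJ = 0.537 × 10³ pJ = 537
  549 pJ → 549
Sum: 884 + 261 + 537 + 549 = 2231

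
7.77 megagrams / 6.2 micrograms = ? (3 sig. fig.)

1250000000000

(7.77e6) / (6.2e-6) = 1.253e12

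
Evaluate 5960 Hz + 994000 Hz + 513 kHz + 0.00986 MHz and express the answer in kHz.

1522.82 kHz

In kHz:
  5960 Hz = 5960 × 10^-3 kHz = 5.96
  994000 Hz = 994000 × 10^-3 kHz = 994
  513 kHz → 513
  0.00986 MHz = 0.00986 × 10^3 kHz = 9.86
Sum: 5.96 + 994 + 513 + 9.86 = 1522.82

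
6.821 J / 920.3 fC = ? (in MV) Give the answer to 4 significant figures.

7412000 MV

(6.821) / (920.3 × 10⁻¹⁵) = 0.00741171 × 10¹⁵ V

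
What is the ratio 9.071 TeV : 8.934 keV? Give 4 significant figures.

(9.071e12) / (8.934e3) = 1.0153e9

1015000000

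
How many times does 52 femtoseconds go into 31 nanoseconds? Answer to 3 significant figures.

(31 × 10⁻⁹) / (52 × 10⁻¹⁵) = 0.5962 × 10⁶

596000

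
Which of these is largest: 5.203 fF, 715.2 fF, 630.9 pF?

630.9 pF

5.203 fF = 0.000000000000005203 F
715.2 fF = 0.0000000000007152 F
630.9 pF = 0.0000000006309 F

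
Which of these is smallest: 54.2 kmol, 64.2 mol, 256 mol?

54.2 kmol = 54200 mol
64.2 mol = 64.2 mol
256 mol = 256 mol

64.2 mol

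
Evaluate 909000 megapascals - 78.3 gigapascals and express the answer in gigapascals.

830.7 gigapascals

In gigapascals:
  909000 megapascals = 909000e-3 gigapascals = 909
  78.3 gigapascals → 78.3
Difference: 909 - 78.3 = 830.7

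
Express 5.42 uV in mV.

0.00542 mV

micro = 10^-6, milli = 10^-3; factor is 10^-3.
5.42 × 10^-3 = 0.00542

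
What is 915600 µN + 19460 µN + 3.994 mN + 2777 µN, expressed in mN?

In mN:
  915600 µN = 915600e-3 mN = 915.6
  19460 µN = 19460e-3 mN = 19.46
  3.994 mN → 3.994
  2777 µN = 2777e-3 mN = 2.777
Sum: 915.6 + 19.46 + 3.994 + 2.777 = 941.831

941.831 mN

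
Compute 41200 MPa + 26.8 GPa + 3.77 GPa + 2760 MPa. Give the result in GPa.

74.53 GPa

In GPa:
  41200 MPa = 41200 × 10⁻³ GPa = 41.2
  26.8 GPa → 26.8
  3.77 GPa → 3.77
  2760 MPa = 2760 × 10⁻³ GPa = 2.76
Sum: 41.2 + 26.8 + 3.77 + 2.76 = 74.53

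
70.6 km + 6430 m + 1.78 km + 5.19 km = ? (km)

In km:
  70.6 km → 70.6
  6430 m = 6430e-3 km = 6.43
  1.78 km → 1.78
  5.19 km → 5.19
Sum: 70.6 + 6.43 + 1.78 + 5.19 = 84

84 km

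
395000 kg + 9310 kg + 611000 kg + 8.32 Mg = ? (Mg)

In Mg:
  395000 kg = 395000 × 10^-3 Mg = 395
  9310 kg = 9310 × 10^-3 Mg = 9.31
  611000 kg = 611000 × 10^-3 Mg = 611
  8.32 Mg → 8.32
Sum: 395 + 9.31 + 611 + 8.32 = 1023.63

1023.63 Mg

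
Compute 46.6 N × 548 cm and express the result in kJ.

0.255368 kJ

46.6 × 548 × 10⁻² = 25536.8 × 10⁻² J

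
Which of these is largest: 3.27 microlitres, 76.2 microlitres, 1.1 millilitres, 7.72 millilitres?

3.27 microlitres = 0.00000327 litres
76.2 microlitres = 0.0000762 litres
1.1 millilitres = 0.0011 litres
7.72 millilitres = 0.00772 litres

7.72 millilitres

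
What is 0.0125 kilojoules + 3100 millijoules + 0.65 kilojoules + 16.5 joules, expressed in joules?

682.1 joules

In joules:
  0.0125 kilojoules = 0.0125 × 10³ joules = 12.5
  3100 millijoules = 3100 × 10⁻³ joules = 3.1
  0.65 kilojoules = 0.65 × 10³ joules = 650
  16.5 joules → 16.5
Sum: 12.5 + 3.1 + 650 + 16.5 = 682.1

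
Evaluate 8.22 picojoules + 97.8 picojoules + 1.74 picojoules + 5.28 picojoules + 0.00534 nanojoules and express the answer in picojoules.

118.38 picojoules

In picojoules:
  8.22 picojoules → 8.22
  97.8 picojoules → 97.8
  1.74 picojoules → 1.74
  5.28 picojoules → 5.28
  0.00534 nanojoules = 0.00534 × 10^3 picojoules = 5.34
Sum: 8.22 + 97.8 + 1.74 + 5.28 + 5.34 = 118.38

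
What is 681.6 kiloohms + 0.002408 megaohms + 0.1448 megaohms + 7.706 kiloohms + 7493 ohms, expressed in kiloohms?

844.007 kiloohms

In kiloohms:
  681.6 kiloohms → 681.6
  0.002408 megaohms = 0.002408e3 kiloohms = 2.408
  0.1448 megaohms = 0.1448e3 kiloohms = 144.8
  7.706 kiloohms → 7.706
  7493 ohms = 7493e-3 kiloohms = 7.493
Sum: 681.6 + 2.408 + 144.8 + 7.706 + 7.493 = 844.007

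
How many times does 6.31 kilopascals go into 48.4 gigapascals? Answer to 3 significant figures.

7670000

(48.4 × 10^9) / (6.31 × 10^3) = 7.67 × 10^6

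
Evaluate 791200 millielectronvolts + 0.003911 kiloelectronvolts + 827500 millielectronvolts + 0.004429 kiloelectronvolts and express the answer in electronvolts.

1627.04 electronvolts

In electronvolts:
  791200 millielectronvolts = 791200 × 10^-3 electronvolts = 791.2
  0.003911 kiloelectronvolts = 0.003911 × 10^3 electronvolts = 3.911
  827500 millielectronvolts = 827500 × 10^-3 electronvolts = 827.5
  0.004429 kiloelectronvolts = 0.004429 × 10^3 electronvolts = 4.429
Sum: 791.2 + 3.911 + 827.5 + 4.429 = 1627.04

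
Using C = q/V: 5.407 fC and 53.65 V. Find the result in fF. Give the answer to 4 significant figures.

0.1008 fF

(5.407 × 10⁻¹⁵) / (53.65) = 0.100783 × 10⁻¹⁵ F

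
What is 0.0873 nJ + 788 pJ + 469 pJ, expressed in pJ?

1344.3 pJ

In pJ:
  0.0873 nJ = 0.0873 × 10³ pJ = 87.3
  788 pJ → 788
  469 pJ → 469
Sum: 87.3 + 788 + 469 = 1344.3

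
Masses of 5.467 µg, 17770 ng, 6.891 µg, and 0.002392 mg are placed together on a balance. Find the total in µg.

32.52 µg

In µg:
  5.467 µg → 5.467
  17770 ng = 17770e-3 µg = 17.77
  6.891 µg → 6.891
  0.002392 mg = 0.002392e3 µg = 2.392
Sum: 5.467 + 17.77 + 6.891 + 2.392 = 32.52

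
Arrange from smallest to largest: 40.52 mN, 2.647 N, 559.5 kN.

40.52 mN < 2.647 N < 559.5 kN

40.52 mN = 0.04052 N
2.647 N = 2.647 N
559.5 kN = 559500 N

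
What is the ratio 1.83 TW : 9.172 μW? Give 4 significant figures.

(1.83e12) / (9.172e-6) = 0.19952e18

199500000000000000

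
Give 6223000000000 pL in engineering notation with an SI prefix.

= 6.223 L; mantissa already in [1, 1000).

6.223 L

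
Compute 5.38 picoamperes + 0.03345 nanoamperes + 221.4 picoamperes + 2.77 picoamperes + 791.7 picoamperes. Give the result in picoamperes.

In picoamperes:
  5.38 picoamperes → 5.38
  0.03345 nanoamperes = 0.03345 × 10³ picoamperes = 33.45
  221.4 picoamperes → 221.4
  2.77 picoamperes → 2.77
  791.7 picoamperes → 791.7
Sum: 5.38 + 33.45 + 221.4 + 2.77 + 791.7 = 1054.7

1054.7 picoamperes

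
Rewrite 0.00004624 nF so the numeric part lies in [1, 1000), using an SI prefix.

= 46.24e-15 F; 1e-15 is femto.

46.24 fF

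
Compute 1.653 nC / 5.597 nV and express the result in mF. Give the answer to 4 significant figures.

(1.653e-9) / (5.597e-9) = 0.295337 F

295.3 mF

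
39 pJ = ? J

0.000000000039 J

pico = 1e-12, (no prefix) = 1e0; factor is 1e-12.
39 × 1e-12 = 0.000000000039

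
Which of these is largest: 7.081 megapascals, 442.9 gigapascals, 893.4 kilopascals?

442.9 gigapascals

7.081 megapascals = 7081000 pascals
442.9 gigapascals = 442900000000 pascals
893.4 kilopascals = 893400 pascals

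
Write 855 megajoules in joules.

855000000 joules

mega = 1e6, (no prefix) = 1e0; factor is 1e6.
855 × 1e6 = 855000000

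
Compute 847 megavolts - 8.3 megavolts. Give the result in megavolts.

In megavolts:
  847 megavolts → 847
  8.3 megavolts → 8.3
Difference: 847 - 8.3 = 838.7

838.7 megavolts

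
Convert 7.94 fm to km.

femto = 10⁻¹⁵, kilo = 10³; factor is 10⁻¹⁸.
7.94 × 10⁻¹⁸ = 0.00000000000000000794

0.00000000000000000794 km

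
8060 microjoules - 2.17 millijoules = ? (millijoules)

In millijoules:
  8060 microjoules = 8060 × 10^-3 millijoules = 8.06
  2.17 millijoules → 2.17
Difference: 8.06 - 2.17 = 5.89

5.89 millijoules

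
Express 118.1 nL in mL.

nano = 10^-9, milli = 10^-3; factor is 10^-6.
118.1 × 10^-6 = 0.0001181

0.0001181 mL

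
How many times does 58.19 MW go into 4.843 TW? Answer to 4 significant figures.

(4.843 × 10^12) / (58.19 × 10^6) = 0.083227 × 10^6

83230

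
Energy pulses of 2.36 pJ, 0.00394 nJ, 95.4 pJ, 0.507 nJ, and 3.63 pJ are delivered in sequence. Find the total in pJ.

612.33 pJ

In pJ:
  2.36 pJ → 2.36
  0.00394 nJ = 0.00394 × 10³ pJ = 3.94
  95.4 pJ → 95.4
  0.507 nJ = 0.507 × 10³ pJ = 507
  3.63 pJ → 3.63
Sum: 2.36 + 3.94 + 95.4 + 507 + 3.63 = 612.33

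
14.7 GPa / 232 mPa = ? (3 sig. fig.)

63400000000

(14.7 × 10⁹) / (232 × 10⁻³) = 0.06336 × 10¹²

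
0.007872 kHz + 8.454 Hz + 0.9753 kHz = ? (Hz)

In Hz:
  0.007872 kHz = 0.007872 × 10^3 Hz = 7.872
  8.454 Hz → 8.454
  0.9753 kHz = 0.9753 × 10^3 Hz = 975.3
Sum: 7.872 + 8.454 + 975.3 = 991.626

991.626 Hz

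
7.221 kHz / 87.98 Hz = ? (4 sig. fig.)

(7.221 × 10^3) / (87.98) = 0.082075 × 10^3

82.08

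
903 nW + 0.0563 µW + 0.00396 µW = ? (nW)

In nW:
  903 nW → 903
  0.0563 µW = 0.0563 × 10^3 nW = 56.3
  0.00396 µW = 0.00396 × 10^3 nW = 3.96
Sum: 903 + 56.3 + 3.96 = 963.26

963.26 nW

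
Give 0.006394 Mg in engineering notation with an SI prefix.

6.394 kg

= 6.394e3 g; 1e3 is kilo.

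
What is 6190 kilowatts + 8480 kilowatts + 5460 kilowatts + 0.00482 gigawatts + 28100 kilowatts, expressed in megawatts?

In megawatts:
  6190 kilowatts = 6190 × 10^-3 megawatts = 6.19
  8480 kilowatts = 8480 × 10^-3 megawatts = 8.48
  5460 kilowatts = 5460 × 10^-3 megawatts = 5.46
  0.00482 gigawatts = 0.00482 × 10^3 megawatts = 4.82
  28100 kilowatts = 28100 × 10^-3 megawatts = 28.1
Sum: 6.19 + 8.48 + 5.46 + 4.82 + 28.1 = 53.05

53.05 megawatts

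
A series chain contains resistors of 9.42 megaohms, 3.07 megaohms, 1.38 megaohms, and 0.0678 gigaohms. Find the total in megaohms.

In megaohms:
  9.42 megaohms → 9.42
  3.07 megaohms → 3.07
  1.38 megaohms → 1.38
  0.0678 gigaohms = 0.0678 × 10^3 megaohms = 67.8
Sum: 9.42 + 3.07 + 1.38 + 67.8 = 81.67

81.67 megaohms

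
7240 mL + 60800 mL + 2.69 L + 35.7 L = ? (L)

In L:
  7240 mL = 7240 × 10^-3 L = 7.24
  60800 mL = 60800 × 10^-3 L = 60.8
  2.69 L → 2.69
  35.7 L → 35.7
Sum: 7.24 + 60.8 + 2.69 + 35.7 = 106.43

106.43 L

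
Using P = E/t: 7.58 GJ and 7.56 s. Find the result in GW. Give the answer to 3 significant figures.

1.00 GW

(7.58e9) / (7.56) = 1.0026e9 W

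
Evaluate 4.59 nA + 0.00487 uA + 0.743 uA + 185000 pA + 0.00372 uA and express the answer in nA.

941.18 nA

In nA:
  4.59 nA → 4.59
  0.00487 uA = 0.00487 × 10³ nA = 4.87
  0.743 uA = 0.743 × 10³ nA = 743
  185000 pA = 185000 × 10⁻³ nA = 185
  0.00372 uA = 0.00372 × 10³ nA = 3.72
Sum: 4.59 + 4.87 + 743 + 185 + 3.72 = 941.18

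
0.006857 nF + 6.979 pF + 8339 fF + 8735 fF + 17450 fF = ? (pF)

48.36 pF

In pF:
  0.006857 nF = 0.006857 × 10^3 pF = 6.857
  6.979 pF → 6.979
  8339 fF = 8339 × 10^-3 pF = 8.339
  8735 fF = 8735 × 10^-3 pF = 8.735
  17450 fF = 17450 × 10^-3 pF = 17.45
Sum: 6.857 + 6.979 + 8.339 + 8.735 + 17.45 = 48.36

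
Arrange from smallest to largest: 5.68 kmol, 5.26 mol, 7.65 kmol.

5.68 kmol = 5680 mol
5.26 mol = 5.26 mol
7.65 kmol = 7650 mol

5.26 mol < 5.68 kmol < 7.65 kmol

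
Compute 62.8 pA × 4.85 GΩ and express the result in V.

62.8e-12 × 4.85e9 = 304.58e-3 V

0.30458 V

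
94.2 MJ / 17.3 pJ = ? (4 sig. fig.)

5445000000000000000

(94.2 × 10^6) / (17.3 × 10^-12) = 5.4451 × 10^18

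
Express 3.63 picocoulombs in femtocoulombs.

3630 femtocoulombs

pico = 10⁻¹², femto = 10⁻¹⁵; factor is 10³.
3.63 × 10³ = 3630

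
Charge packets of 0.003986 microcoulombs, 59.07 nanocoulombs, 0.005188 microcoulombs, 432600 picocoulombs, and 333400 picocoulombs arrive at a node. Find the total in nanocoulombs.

834.244 nanocoulombs

In nanocoulombs:
  0.003986 microcoulombs = 0.003986 × 10³ nanocoulombs = 3.986
  59.07 nanocoulombs → 59.07
  0.005188 microcoulombs = 0.005188 × 10³ nanocoulombs = 5.188
  432600 picocoulombs = 432600 × 10⁻³ nanocoulombs = 432.6
  333400 picocoulombs = 333400 × 10⁻³ nanocoulombs = 333.4
Sum: 3.986 + 59.07 + 5.188 + 432.6 + 333.4 = 834.244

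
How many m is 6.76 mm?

0.00676 m

milli = 10⁻³, (no prefix) = 10⁰; factor is 10⁻³.
6.76 × 10⁻³ = 0.00676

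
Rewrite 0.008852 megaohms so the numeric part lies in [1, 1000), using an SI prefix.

8.852 kiloohms

= 8.852 × 10^3 ohms; 10^3 is kilo.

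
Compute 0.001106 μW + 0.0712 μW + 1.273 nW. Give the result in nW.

In nW:
  0.001106 μW = 0.001106 × 10³ nW = 1.106
  0.0712 μW = 0.0712 × 10³ nW = 71.2
  1.273 nW → 1.273
Sum: 1.106 + 71.2 + 1.273 = 73.579

73.579 nW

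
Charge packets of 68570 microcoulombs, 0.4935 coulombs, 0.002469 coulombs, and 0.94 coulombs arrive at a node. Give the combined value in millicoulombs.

In millicoulombs:
  68570 microcoulombs = 68570 × 10⁻³ millicoulombs = 68.57
  0.4935 coulombs = 0.4935 × 10³ millicoulombs = 493.5
  0.002469 coulombs = 0.002469 × 10³ millicoulombs = 2.469
  0.94 coulombs = 0.94 × 10³ millicoulombs = 940
Sum: 68.57 + 493.5 + 2.469 + 940 = 1504.539

1504.539 millicoulombs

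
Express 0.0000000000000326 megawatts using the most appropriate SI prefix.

= 32.6 × 10^-9 watts; 10^-9 is nano.

32.6 nanowatts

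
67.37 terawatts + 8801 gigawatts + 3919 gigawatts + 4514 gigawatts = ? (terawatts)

In terawatts:
  67.37 terawatts → 67.37
  8801 gigawatts = 8801e-3 terawatts = 8.801
  3919 gigawatts = 3919e-3 terawatts = 3.919
  4514 gigawatts = 4514e-3 terawatts = 4.514
Sum: 67.37 + 8.801 + 3.919 + 4.514 = 84.604

84.604 terawatts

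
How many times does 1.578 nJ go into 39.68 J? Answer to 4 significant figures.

(39.68) / (1.578 × 10^-9) = 25.146 × 10^9

25150000000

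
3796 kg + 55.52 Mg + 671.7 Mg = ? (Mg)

731.016 Mg

In Mg:
  3796 kg = 3796 × 10⁻³ Mg = 3.796
  55.52 Mg → 55.52
  671.7 Mg → 671.7
Sum: 3.796 + 55.52 + 671.7 = 731.016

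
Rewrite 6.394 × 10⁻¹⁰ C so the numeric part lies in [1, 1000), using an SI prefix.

639.4 pC

= 639.4 × 10⁻¹² C; 10⁻¹² is pico.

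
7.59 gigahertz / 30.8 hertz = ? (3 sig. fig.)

(7.59e9) / (30.8) = 0.2464e9

246000000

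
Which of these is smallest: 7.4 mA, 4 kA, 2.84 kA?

7.4 mA

7.4 mA = 0.0074 A
4 kA = 4000 A
2.84 kA = 2840 A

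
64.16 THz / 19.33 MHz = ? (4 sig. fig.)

3319000

(64.16 × 10¹²) / (19.33 × 10⁶) = 3.3192 × 10⁶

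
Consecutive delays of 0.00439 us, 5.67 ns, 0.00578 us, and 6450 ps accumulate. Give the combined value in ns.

In ns:
  0.00439 us = 0.00439e3 ns = 4.39
  5.67 ns → 5.67
  0.00578 us = 0.00578e3 ns = 5.78
  6450 ps = 6450e-3 ns = 6.45
Sum: 4.39 + 5.67 + 5.78 + 6.45 = 22.29

22.29 ns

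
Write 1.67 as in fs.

atto = 1e-18, femto = 1e-15; factor is 1e-3.
1.67 × 1e-3 = 0.00167

0.00167 fs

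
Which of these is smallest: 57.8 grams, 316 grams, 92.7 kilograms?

57.8 grams = 57.8 grams
316 grams = 316 grams
92.7 kilograms = 92700 grams

57.8 grams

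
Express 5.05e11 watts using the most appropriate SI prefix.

= 505e9 watts; 1e9 is giga.

505 gigawatts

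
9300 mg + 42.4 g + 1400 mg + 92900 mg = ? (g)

In g:
  9300 mg = 9300e-3 g = 9.3
  42.4 g → 42.4
  1400 mg = 1400e-3 g = 1.4
  92900 mg = 92900e-3 g = 92.9
Sum: 9.3 + 42.4 + 1.4 + 92.9 = 146

146 g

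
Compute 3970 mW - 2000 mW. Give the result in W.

1.97 W

In W:
  3970 mW = 3970e-3 W = 3.97
  2000 mW = 2000e-3 W = 2
Difference: 3.97 - 2 = 1.97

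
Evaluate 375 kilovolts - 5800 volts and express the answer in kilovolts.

In kilovolts:
  375 kilovolts → 375
  5800 volts = 5800e-3 kilovolts = 5.8
Difference: 375 - 5.8 = 369.2

369.2 kilovolts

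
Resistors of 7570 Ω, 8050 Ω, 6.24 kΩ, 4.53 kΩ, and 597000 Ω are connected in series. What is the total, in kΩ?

In kΩ:
  7570 Ω = 7570 × 10⁻³ kΩ = 7.57
  8050 Ω = 8050 × 10⁻³ kΩ = 8.05
  6.24 kΩ → 6.24
  4.53 kΩ → 4.53
  597000 Ω = 597000 × 10⁻³ kΩ = 597
Sum: 7.57 + 8.05 + 6.24 + 4.53 + 597 = 623.39

623.39 kΩ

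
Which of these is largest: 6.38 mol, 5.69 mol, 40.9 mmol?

6.38 mol = 6.38 mol
5.69 mol = 5.69 mol
40.9 mmol = 0.0409 mol

6.38 mol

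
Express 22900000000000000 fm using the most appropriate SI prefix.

= 22.9 m; mantissa already in [1, 1000).

22.9 m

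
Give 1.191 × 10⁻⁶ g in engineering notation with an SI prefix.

1.191 μg

= 1.191 × 10⁻⁶ g; 10⁻⁶ is micro.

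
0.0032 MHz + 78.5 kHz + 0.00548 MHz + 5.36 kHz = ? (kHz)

In kHz:
  0.0032 MHz = 0.0032e3 kHz = 3.2
  78.5 kHz → 78.5
  0.00548 MHz = 0.00548e3 kHz = 5.48
  5.36 kHz → 5.36
Sum: 3.2 + 78.5 + 5.48 + 5.36 = 92.54

92.54 kHz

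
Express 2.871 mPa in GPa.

milli = 10⁻³, giga = 10⁹; factor is 10⁻¹².
2.871 × 10⁻¹² = 0.000000000002871

0.000000000002871 GPa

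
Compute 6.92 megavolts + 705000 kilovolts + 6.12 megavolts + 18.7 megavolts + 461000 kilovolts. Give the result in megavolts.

In megavolts:
  6.92 megavolts → 6.92
  705000 kilovolts = 705000 × 10⁻³ megavolts = 705
  6.12 megavolts → 6.12
  18.7 megavolts → 18.7
  461000 kilovolts = 461000 × 10⁻³ megavolts = 461
Sum: 6.92 + 705 + 6.12 + 18.7 + 461 = 1197.74

1197.74 megavolts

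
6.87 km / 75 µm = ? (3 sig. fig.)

(6.87 × 10³) / (75 × 10⁻⁶) = 0.0916 × 10⁹

91600000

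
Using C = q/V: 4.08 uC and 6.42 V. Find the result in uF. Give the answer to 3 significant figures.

0.636 uF

(4.08 × 10⁻⁶) / (6.42) = 0.63551 × 10⁻⁶ F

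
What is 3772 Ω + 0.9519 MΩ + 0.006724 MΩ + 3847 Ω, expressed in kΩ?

In kΩ:
  3772 Ω = 3772 × 10^-3 kΩ = 3.772
  0.9519 MΩ = 0.9519 × 10^3 kΩ = 951.9
  0.006724 MΩ = 0.006724 × 10^3 kΩ = 6.724
  3847 Ω = 3847 × 10^-3 kΩ = 3.847
Sum: 3.772 + 951.9 + 6.724 + 3.847 = 966.243

966.243 kΩ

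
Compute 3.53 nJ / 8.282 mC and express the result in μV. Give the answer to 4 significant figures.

0.4262 μV

(3.53 × 10⁻⁹) / (8.282 × 10⁻³) = 0.426226 × 10⁻⁶ V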